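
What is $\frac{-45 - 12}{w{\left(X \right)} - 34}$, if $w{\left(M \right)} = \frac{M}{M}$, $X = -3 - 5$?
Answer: $\frac{19}{11} \approx 1.7273$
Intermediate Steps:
$X = -8$
$w{\left(M \right)} = 1$
$\frac{-45 - 12}{w{\left(X \right)} - 34} = \frac{-45 - 12}{1 - 34} = \frac{1}{-33} \left(-57\right) = \left(- \frac{1}{33}\right) \left(-57\right) = \frac{19}{11}$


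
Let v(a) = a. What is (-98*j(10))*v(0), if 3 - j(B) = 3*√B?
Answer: 0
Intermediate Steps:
j(B) = 3 - 3*√B
(-98*j(10))*v(0) = -98*(3 - 3*√10)*0 = (-294 + 294*√10)*0 = 0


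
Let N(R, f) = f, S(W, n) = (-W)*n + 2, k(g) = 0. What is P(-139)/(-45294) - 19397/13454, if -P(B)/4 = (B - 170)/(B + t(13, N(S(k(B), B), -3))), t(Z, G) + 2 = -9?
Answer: -1568672959/1088188350 ≈ -1.4415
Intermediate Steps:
S(W, n) = 2 - W*n (S(W, n) = -W*n + 2 = 2 - W*n)
t(Z, G) = -11 (t(Z, G) = -2 - 9 = -11)
P(B) = -4*(-170 + B)/(-11 + B) (P(B) = -4*(B - 170)/(B - 11) = -4*(-170 + B)/(-11 + B))
P(-139)/(-45294) - 19397/13454 = (4*(170 - 1*(-139))/(-11 - 139))/(-45294) - 19397/13454 = (4*(170 + 139)/(-150))*(-1/45294) - 19397*1/13454 = (4*(-1/150)*309)*(-1/45294) - 2771/1922 = -206/25*(-1/45294) - 2771/1922 = 103/566175 - 2771/1922 = -1568672959/1088188350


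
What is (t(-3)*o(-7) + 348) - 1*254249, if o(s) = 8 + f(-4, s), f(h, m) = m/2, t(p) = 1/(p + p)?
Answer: -1015607/4 ≈ -2.5390e+5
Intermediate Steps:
t(p) = 1/(2*p)
f(h, m) = m/2 (f(h, m) = m*(½) = m/2)
o(s) = 8 + s/2
(t(-3)*o(-7) + 348) - 1*254249 = (((½)/(-3))*(8 + (½)*(-7)) + 348) - 1*254249 = (((½)*(-⅓))*(8 - 7/2) + 348) - 254249 = (-⅙*9/2 + 348) - 254249 = (-¾ + 348) - 254249 = 1389/4 - 254249 = -1015607/4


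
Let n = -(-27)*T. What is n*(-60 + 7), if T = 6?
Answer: -8586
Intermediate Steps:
n = 162 (n = -(-27)*6 = -27*(-6) = 162)
n*(-60 + 7) = 162*(-60 + 7) = 162*(-53) = -8586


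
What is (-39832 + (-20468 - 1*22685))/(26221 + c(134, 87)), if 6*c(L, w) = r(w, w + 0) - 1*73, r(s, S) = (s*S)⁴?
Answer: -35565/234436908256741 ≈ -1.5170e-10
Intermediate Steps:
r(s, S) = S⁴*s⁴ (r(s, S) = (S*s)⁴ = S⁴*s⁴)
c(L, w) = -73/6 + w⁸/6 (c(L, w) = ((w + 0)⁴*w⁴ - 1*73)/6 = (w⁴*w⁴ - 73)/6 = (w⁸ - 73)/6 = (-73 + w⁸)/6 = -73/6 + w⁸/6)
(-39832 + (-20468 - 1*22685))/(26221 + c(134, 87)) = (-39832 + (-20468 - 1*22685))/(26221 + (-73/6 + (⅙)*87⁸)) = (-39832 + (-20468 - 22685))/(26221 + (-73/6 + (⅙)*3282116715437121)) = (-39832 - 43153)/(26221 + (-73/6 + 1094038905145707/2)) = -82985/(26221 + 1641058357718524/3) = -82985/1641058357797187/3 = -82985*3/1641058357797187 = -35565/234436908256741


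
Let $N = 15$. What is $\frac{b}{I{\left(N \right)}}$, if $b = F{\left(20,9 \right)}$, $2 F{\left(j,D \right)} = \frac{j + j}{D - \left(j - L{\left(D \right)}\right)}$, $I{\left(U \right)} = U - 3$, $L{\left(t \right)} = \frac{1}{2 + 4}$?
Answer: $- \frac{2}{13} \approx -0.15385$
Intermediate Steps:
$L{\left(t \right)} = \frac{1}{6}$
$I{\left(U \right)} = -3 + U$
$F{\left(j,D \right)} = \frac{j}{\frac{1}{6} + D - j}$ ($F{\left(j,D \right)} = \frac{\left(j + j\right) \frac{1}{D - \left(- \frac{1}{6} + j\right)}}{2} = \frac{2 j \frac{1}{\frac{1}{6} + D - j}}{2} = \frac{j}{\frac{1}{6} + D - j}$)
$b = - \frac{24}{13}$ ($b = 6 \cdot 20 \frac{1}{1 - 120 + 6 \cdot 9} = 6 \cdot 20 \frac{1}{1 - 120 + 54} = 6 \cdot 20 \frac{1}{-65} = 6 \cdot 20 \left(- \frac{1}{65}\right) = - \frac{24}{13} \approx -1.8462$)
$\frac{b}{I{\left(N \right)}} = - \frac{24}{13 \left(-3 + 15\right)} = - \frac{24}{13 \cdot 12} = \left(- \frac{24}{13}\right) \frac{1}{12} = - \frac{2}{13}$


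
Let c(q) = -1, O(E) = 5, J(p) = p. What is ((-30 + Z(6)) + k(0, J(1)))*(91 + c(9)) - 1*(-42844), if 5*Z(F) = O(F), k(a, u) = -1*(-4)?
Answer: 40594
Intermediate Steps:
k(a, u) = 4
Z(F) = 1 (Z(F) = (⅕)*5 = 1)
((-30 + Z(6)) + k(0, J(1)))*(91 + c(9)) - 1*(-42844) = ((-30 + 1) + 4)*(91 - 1) - 1*(-42844) = (-29 + 4)*90 + 42844 = -25*90 + 42844 = -2250 + 42844 = 40594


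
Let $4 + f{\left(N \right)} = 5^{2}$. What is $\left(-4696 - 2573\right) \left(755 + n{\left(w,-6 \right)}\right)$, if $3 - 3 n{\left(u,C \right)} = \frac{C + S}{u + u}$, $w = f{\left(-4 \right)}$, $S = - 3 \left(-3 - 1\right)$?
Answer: $- \frac{38465125}{7} \approx -5.495 \cdot 10^{6}$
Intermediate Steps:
$S = 12$ ($S = \left(-3\right) \left(-4\right) = 12$)
$f{\left(N \right)} = 21$ ($f{\left(N \right)} = -4 + 5^{2} = -4 + 25 = 21$)
$w = 21$
$n{\left(u,C \right)} = 1 - \frac{12 + C}{6 u}$ ($n{\left(u,C \right)} = 1 - \frac{\left(C + 12\right) \frac{1}{u + u}}{3} = 1 - \frac{\left(12 + C\right) \frac{1}{2 u}}{3} = 1 - \frac{\frac{1}{2} \frac{1}{u} \left(12 + C\right)}{3} = 1 - \frac{12 + C}{6 u}$)
$\left(-4696 - 2573\right) \left(755 + n{\left(w,-6 \right)}\right) = \left(-4696 - 2573\right) \left(755 + \frac{-2 + 21 - -1}{21}\right) = - 7269 \left(755 + \frac{-2 + 21 + 1}{21}\right) = - 7269 \left(755 + \frac{1}{21} \cdot 20\right) = - 7269 \left(755 + \frac{20}{21}\right) = \left(-7269\right) \frac{15875}{21} = - \frac{38465125}{7}$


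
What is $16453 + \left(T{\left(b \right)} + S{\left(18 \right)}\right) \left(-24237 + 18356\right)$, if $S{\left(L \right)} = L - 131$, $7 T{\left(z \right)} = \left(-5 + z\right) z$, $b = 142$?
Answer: $- \frac{109641932}{7} \approx -1.5663 \cdot 10^{7}$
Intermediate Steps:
$T{\left(z \right)} = \frac{z \left(-5 + z\right)}{7}$ ($T{\left(z \right)} = \frac{\left(-5 + z\right) z}{7} = \frac{z \left(-5 + z\right)}{7}$)
$S{\left(L \right)} = -131 + L$
$16453 + \left(T{\left(b \right)} + S{\left(18 \right)}\right) \left(-24237 + 18356\right) = 16453 + \left(\frac{1}{7} \cdot 142 \left(-5 + 142\right) + \left(-131 + 18\right)\right) \left(-24237 + 18356\right) = 16453 + \left(\frac{1}{7} \cdot 142 \cdot 137 - 113\right) \left(-5881\right) = 16453 + \left(\frac{19454}{7} - 113\right) \left(-5881\right) = 16453 + \frac{18663}{7} \left(-5881\right) = 16453 - \frac{109757103}{7} = - \frac{109641932}{7}$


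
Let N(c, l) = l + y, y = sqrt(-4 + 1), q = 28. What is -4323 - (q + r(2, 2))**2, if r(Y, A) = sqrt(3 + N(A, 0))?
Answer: -4323 - (28 + sqrt(3 + I*sqrt(3)))**2 ≈ -5210.7 - 28.708*I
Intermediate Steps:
y = I*sqrt(3) (y = sqrt(-3) = I*sqrt(3) ≈ 1.732*I)
N(c, l) = l + I*sqrt(3)
r(Y, A) = sqrt(3 + I*sqrt(3)) (r(Y, A) = sqrt(3 + (0 + I*sqrt(3))) = sqrt(3 + I*sqrt(3)))
-4323 - (q + r(2, 2))**2 = -4323 - (28 + sqrt(3 + I*sqrt(3)))**2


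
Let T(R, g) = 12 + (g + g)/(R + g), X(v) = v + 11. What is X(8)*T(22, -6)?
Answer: 855/4 ≈ 213.75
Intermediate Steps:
X(v) = 11 + v
T(R, g) = 12 + 2*g/(R + g) (T(R, g) = 12 + (2*g)/(R + g) = 12 + 2*g/(R + g))
X(8)*T(22, -6) = (11 + 8)*(2*(6*22 + 7*(-6))/(22 - 6)) = 19*(2*(132 - 42)/16) = 19*(2*(1/16)*90) = 19*(45/4) = 855/4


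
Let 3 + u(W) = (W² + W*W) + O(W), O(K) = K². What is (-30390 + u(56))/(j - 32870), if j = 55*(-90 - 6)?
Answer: 4197/7630 ≈ 0.55007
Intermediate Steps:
j = -5280 (j = 55*(-96) = -5280)
u(W) = -3 + 3*W² (u(W) = -3 + ((W² + W*W) + W²) = -3 + ((W² + W²) + W²) = -3 + (2*W² + W²) = -3 + 3*W²)
(-30390 + u(56))/(j - 32870) = (-30390 + (-3 + 3*56²))/(-5280 - 32870) = (-30390 + (-3 + 3*3136))/(-38150) = (-30390 + (-3 + 9408))*(-1/38150) = (-30390 + 9405)*(-1/38150) = -20985*(-1/38150) = 4197/7630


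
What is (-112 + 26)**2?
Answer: 7396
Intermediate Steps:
(-112 + 26)**2 = (-86)**2 = 7396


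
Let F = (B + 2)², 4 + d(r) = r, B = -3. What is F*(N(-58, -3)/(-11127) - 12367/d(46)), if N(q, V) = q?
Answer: -45868391/155778 ≈ -294.45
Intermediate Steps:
d(r) = -4 + r
F = 1 (F = (-3 + 2)² = (-1)² = 1)
F*(N(-58, -3)/(-11127) - 12367/d(46)) = 1*(-58/(-11127) - 12367/(-4 + 46)) = 1*(-58*(-1/11127) - 12367/42) = 1*(58/11127 - 12367*1/42) = 1*(58/11127 - 12367/42) = 1*(-45868391/155778) = -45868391/155778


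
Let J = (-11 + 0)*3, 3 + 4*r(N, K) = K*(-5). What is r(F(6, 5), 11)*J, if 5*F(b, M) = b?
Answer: 957/2 ≈ 478.50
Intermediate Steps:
F(b, M) = b/5
r(N, K) = -¾ - 5*K/4 (r(N, K) = -¾ + (K*(-5))/4 = -¾ + (-5*K)/4 = -¾ - 5*K/4)
J = -33 (J = -11*3 = -33)
r(F(6, 5), 11)*J = (-¾ - 5/4*11)*(-33) = (-¾ - 55/4)*(-33) = -29/2*(-33) = 957/2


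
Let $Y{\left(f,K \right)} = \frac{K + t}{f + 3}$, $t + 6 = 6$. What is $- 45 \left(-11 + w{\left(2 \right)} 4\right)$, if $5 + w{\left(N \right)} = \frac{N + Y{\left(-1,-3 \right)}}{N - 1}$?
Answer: $1305$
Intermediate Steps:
$t = 0$ ($t = -6 + 6 = 0$)
$Y{\left(f,K \right)} = \frac{K}{3 + f}$ ($Y{\left(f,K \right)} = \frac{K + 0}{f + 3} = \frac{K}{3 + f}$)
$w{\left(N \right)} = -5 + \frac{- \frac{3}{2} + N}{-1 + N}$ ($w{\left(N \right)} = -5 + \frac{N - \frac{3}{3 - 1}}{N - 1} = -5 + \frac{N - \frac{3}{2}}{-1 + N} = -5 + \frac{- \frac{3}{2} + N}{-1 + N}$)
$- 45 \left(-11 + w{\left(2 \right)} 4\right) = - 45 \left(-11 + \frac{7 - 16}{2 \left(-1 + 2\right)} 4\right) = - 45 \left(-11 + \frac{7 - 16}{2 \cdot 1} \cdot 4\right) = - 45 \left(-11 + \frac{1}{2} \cdot 1 \left(-9\right) 4\right) = - 45 \left(-11 - 18\right) = \left(-45\right) \left(-29\right) = 1305$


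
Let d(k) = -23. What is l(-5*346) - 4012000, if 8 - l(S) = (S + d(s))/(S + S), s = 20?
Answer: -13881494073/3460 ≈ -4.0120e+6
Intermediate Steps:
l(S) = 8 - (-23 + S)/(2*S) (l(S) = 8 - (S - 23)/(S + S) = 8 - (-23 + S)/(2*S))
l(-5*346) - 4012000 = (23 + 15*(-5*346))/(2*((-5*346))) - 4012000 = (½)*(23 + 15*(-1730))/(-1730) - 4012000 = (½)*(-1/1730)*(23 - 25950) - 4012000 = (½)*(-1/1730)*(-25927) - 4012000 = 25927/3460 - 4012000 = -13881494073/3460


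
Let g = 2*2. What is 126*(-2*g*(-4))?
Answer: 4032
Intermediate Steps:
g = 4
126*(-2*g*(-4)) = 126*(-2*4*(-4)) = 126*(-8*(-4)) = 126*32 = 4032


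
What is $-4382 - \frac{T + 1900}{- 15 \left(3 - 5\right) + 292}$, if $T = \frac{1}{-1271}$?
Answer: $- \frac{1795800983}{409262} \approx -4387.9$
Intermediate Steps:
$T = - \frac{1}{1271} \approx -0.00078678$
$-4382 - \frac{T + 1900}{- 15 \left(3 - 5\right) + 292} = -4382 - \frac{- \frac{1}{1271} + 1900}{- 15 \left(3 - 5\right) + 292} = -4382 - \frac{2414899}{1271 \left(\left(-15\right) \left(-2\right) + 292\right)} = -4382 - \frac{2414899}{1271 \left(30 + 292\right)} = -4382 - \frac{2414899}{1271 \cdot 322} = -4382 - \frac{2414899}{1271} \cdot \frac{1}{322} = -4382 - \frac{2414899}{409262} = - \frac{1795800983}{409262}$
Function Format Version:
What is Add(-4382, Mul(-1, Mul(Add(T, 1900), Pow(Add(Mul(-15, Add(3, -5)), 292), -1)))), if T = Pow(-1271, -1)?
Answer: Rational(-1795800983, 409262) ≈ -4387.9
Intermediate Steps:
T = Rational(-1, 1271) ≈ -0.00078678
Add(-4382, Mul(-1, Mul(Add(T, 1900), Pow(Add(Mul(-15, Add(3, -5)), 292), -1)))) = Add(-4382, Mul(-1, Mul(Add(Rational(-1, 1271), 1900), Pow(Add(Mul(-15, Add(3, -5)), 292), -1)))) = Add(-4382, Mul(-1, Mul(Rational(2414899, 1271), Pow(Add(Mul(-15, -2), 292), -1)))) = Add(-4382, Mul(-1, Mul(Rational(2414899, 1271), Pow(Add(30, 292), -1)))) = Add(-4382, Mul(-1, Mul(Rational(2414899, 1271), Pow(322, -1)))) = Add(-4382, Mul(-1, Mul(Rational(2414899, 1271), Rational(1, 322)))) = Add(-4382, Mul(-1, Rational(2414899, 409262))) = Add(-4382, Rational(-2414899, 409262)) = Rational(-1795800983, 409262)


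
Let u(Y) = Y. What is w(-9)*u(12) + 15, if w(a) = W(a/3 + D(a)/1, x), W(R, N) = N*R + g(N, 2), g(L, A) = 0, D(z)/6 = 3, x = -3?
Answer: -525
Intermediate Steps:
D(z) = 18 (D(z) = 6*3 = 18)
W(R, N) = N*R (W(R, N) = N*R + 0 = N*R)
w(a) = -54 - a (w(a) = -3*(a/3 + 18/1) = -3*(a*(1/3) + 18*1) = -3*(a/3 + 18) = -3*(18 + a/3) = -54 - a)
w(-9)*u(12) + 15 = (-54 - 1*(-9))*12 + 15 = (-54 + 9)*12 + 15 = -45*12 + 15 = -540 + 15 = -525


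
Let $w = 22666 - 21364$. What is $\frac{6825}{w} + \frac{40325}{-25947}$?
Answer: $\frac{191375}{51894} \approx 3.6878$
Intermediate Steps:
$w = 1302$ ($w = 22666 - 21364 = 1302$)
$\frac{6825}{w} + \frac{40325}{-25947} = \frac{6825}{1302} + \frac{40325}{-25947} = 6825 \cdot \frac{1}{1302} + 40325 \left(- \frac{1}{25947}\right) = \frac{325}{62} - \frac{40325}{25947} = \frac{191375}{51894}$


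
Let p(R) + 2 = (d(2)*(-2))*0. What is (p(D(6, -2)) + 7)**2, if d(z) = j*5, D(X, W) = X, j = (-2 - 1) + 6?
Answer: 25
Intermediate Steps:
j = 3 (j = -3 + 6 = 3)
d(z) = 15 (d(z) = 3*5 = 15)
p(R) = -2 (p(R) = -2 + (15*(-2))*0 = -2 - 30*0 = -2 + 0 = -2)
(p(D(6, -2)) + 7)**2 = (-2 + 7)**2 = 5**2 = 25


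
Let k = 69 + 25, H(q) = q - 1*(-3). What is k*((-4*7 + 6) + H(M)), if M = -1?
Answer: -1880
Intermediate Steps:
H(q) = 3 + q (H(q) = q + 3 = 3 + q)
k = 94
k*((-4*7 + 6) + H(M)) = 94*((-4*7 + 6) + (3 - 1)) = 94*((-28 + 6) + 2) = 94*(-22 + 2) = 94*(-20) = -1880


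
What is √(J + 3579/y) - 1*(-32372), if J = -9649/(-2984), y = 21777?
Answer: 32372 + √398570597073642/10830428 ≈ 32374.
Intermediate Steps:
J = 9649/2984 (J = -9649*(-1/2984) = 9649/2984 ≈ 3.2336)
√(J + 3579/y) - 1*(-32372) = √(9649/2984 + 3579/21777) - 1*(-32372) = √(9649/2984 + 3579*(1/21777)) + 32372 = √(9649/2984 + 1193/7259) + 32372 = √(73602003/21660856) + 32372 = √398570597073642/10830428 + 32372 = 32372 + √398570597073642/10830428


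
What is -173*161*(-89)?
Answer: 2478917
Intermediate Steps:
-173*161*(-89) = -27853*(-89) = 2478917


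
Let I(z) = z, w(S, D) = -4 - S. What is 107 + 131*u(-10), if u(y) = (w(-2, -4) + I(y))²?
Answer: 18971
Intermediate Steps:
u(y) = (-2 + y)² (u(y) = ((-4 - 1*(-2)) + y)² = ((-4 + 2) + y)² = (-2 + y)²)
107 + 131*u(-10) = 107 + 131*(-2 - 10)² = 107 + 131*(-12)² = 107 + 131*144 = 107 + 18864 = 18971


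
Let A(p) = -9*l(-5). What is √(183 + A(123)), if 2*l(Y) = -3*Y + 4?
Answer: √390/2 ≈ 9.8742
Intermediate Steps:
l(Y) = 2 - 3*Y/2 (l(Y) = (-3*Y + 4)/2 = (4 - 3*Y)/2 = 2 - 3*Y/2)
A(p) = -171/2 (A(p) = -9*(2 - 3/2*(-5)) = -9*(2 + 15/2) = -9*19/2 = -171/2)
√(183 + A(123)) = √(183 - 171/2) = √(195/2) = √390/2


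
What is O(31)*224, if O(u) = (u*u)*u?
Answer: 6673184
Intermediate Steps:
O(u) = u³ (O(u) = u²*u = u³)
O(31)*224 = 31³*224 = 29791*224 = 6673184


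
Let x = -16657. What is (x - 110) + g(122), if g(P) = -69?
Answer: -16836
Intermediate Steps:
(x - 110) + g(122) = (-16657 - 110) - 69 = -16767 - 69 = -16836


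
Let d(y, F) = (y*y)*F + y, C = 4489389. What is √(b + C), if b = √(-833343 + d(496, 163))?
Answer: √(4489389 + √39267761) ≈ 2120.3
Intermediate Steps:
d(y, F) = y + F*y² (d(y, F) = y²*F + y = F*y² + y = y + F*y²)
b = √39267761 (b = √(-833343 + 496*(1 + 163*496)) = √(-833343 + 496*(1 + 80848)) = √(-833343 + 496*80849) = √(-833343 + 40101104) = √39267761 ≈ 6266.4)
√(b + C) = √(√39267761 + 4489389) = √(4489389 + √39267761)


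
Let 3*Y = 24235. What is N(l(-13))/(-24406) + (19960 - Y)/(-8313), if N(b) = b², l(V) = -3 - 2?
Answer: -870575345/608661234 ≈ -1.4303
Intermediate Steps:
l(V) = -5
Y = 24235/3 (Y = (⅓)*24235 = 24235/3 ≈ 8078.3)
N(l(-13))/(-24406) + (19960 - Y)/(-8313) = (-5)²/(-24406) + (19960 - 1*24235/3)/(-8313) = 25*(-1/24406) + (19960 - 24235/3)*(-1/8313) = -25/24406 + (35645/3)*(-1/8313) = -25/24406 - 35645/24939 = -870575345/608661234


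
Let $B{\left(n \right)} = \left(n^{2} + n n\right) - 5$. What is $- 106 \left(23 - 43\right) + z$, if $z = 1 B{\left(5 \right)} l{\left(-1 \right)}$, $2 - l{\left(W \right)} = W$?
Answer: $2255$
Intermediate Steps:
$l{\left(W \right)} = 2 - W$
$B{\left(n \right)} = -5 + 2 n^{2}$ ($B{\left(n \right)} = \left(n^{2} + n^{2}\right) - 5 = 2 n^{2} - 5 = -5 + 2 n^{2}$)
$z = 135$ ($z = 1 \left(-5 + 2 \cdot 5^{2}\right) \left(2 - -1\right) = 1 \left(-5 + 2 \cdot 25\right) \left(2 + 1\right) = 1 \left(-5 + 50\right) 3 = 1 \cdot 45 \cdot 3 = 45 \cdot 3 = 135$)
$- 106 \left(23 - 43\right) + z = - 106 \left(23 - 43\right) + 135 = \left(-106\right) \left(-20\right) + 135 = 2120 + 135 = 2255$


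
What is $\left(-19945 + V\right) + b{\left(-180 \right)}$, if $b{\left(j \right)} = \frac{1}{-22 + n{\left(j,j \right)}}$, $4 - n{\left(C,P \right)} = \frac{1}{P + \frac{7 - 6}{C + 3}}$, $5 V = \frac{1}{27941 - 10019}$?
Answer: $- \frac{341561036492113}{17125098270} \approx -19945.0$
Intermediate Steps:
$V = \frac{1}{89610}$ ($V = \frac{1}{5 \left(27941 - 10019\right)} = \frac{1}{5 \cdot 17922} = \frac{1}{5} \cdot \frac{1}{17922} = \frac{1}{89610} \approx 1.1159 \cdot 10^{-5}$)
$n{\left(C,P \right)} = 4 - \frac{1}{P + \frac{1}{3 + C}}$ ($n{\left(C,P \right)} = 4 - \frac{1}{P + \frac{7 - 6}{C + 3}} = 4 - \frac{1}{P + 1 \frac{1}{3 + C}} = 4 - \frac{1}{P + \frac{1}{3 + C}}$)
$b{\left(j \right)} = \frac{1}{-22 + \frac{1 + 4 j^{2} + 11 j}{1 + j^{2} + 3 j}}$ ($b{\left(j \right)} = \frac{1}{-22 + \frac{1 - j + 12 j + 4 j j}{1 + 3 j + j j}} = \frac{1}{-22 + \frac{1 - j + 12 j + 4 j^{2}}{1 + 3 j + j^{2}}} = \frac{1}{-22 + \frac{1 + 4 j^{2} + 11 j}{1 + j^{2} + 3 j}}$)
$\left(-19945 + V\right) + b{\left(-180 \right)} = \left(-19945 + \frac{1}{89610}\right) + \frac{-1 - \left(-180\right)^{2} - -540}{21 + 18 \left(-180\right)^{2} + 55 \left(-180\right)} = - \frac{1787271449}{89610} + \frac{-1 - 32400 + 540}{21 + 18 \cdot 32400 - 9900} = - \frac{1787271449}{89610} + \frac{-1 - 32400 + 540}{21 + 583200 - 9900} = - \frac{1787271449}{89610} + \frac{1}{573321} \left(-31861\right) = - \frac{1787271449}{89610} - \frac{31861}{573321} = - \frac{341561036492113}{17125098270}$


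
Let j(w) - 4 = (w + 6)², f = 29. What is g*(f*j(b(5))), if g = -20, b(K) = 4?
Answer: -60320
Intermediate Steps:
j(w) = 4 + (6 + w)² (j(w) = 4 + (w + 6)² = 4 + (6 + w)²)
g*(f*j(b(5))) = -580*(4 + (6 + 4)²) = -580*(4 + 10²) = -580*(4 + 100) = -580*104 = -20*3016 = -60320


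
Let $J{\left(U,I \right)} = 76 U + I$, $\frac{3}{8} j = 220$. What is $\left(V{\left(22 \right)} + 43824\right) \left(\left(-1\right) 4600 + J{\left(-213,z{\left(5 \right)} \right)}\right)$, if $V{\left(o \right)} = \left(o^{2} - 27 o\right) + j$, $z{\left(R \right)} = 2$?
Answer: $- \frac{2762500972}{3} \approx -9.2083 \cdot 10^{8}$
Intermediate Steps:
$j = \frac{1760}{3}$ ($j = \frac{8}{3} \cdot 220 = \frac{1760}{3} \approx 586.67$)
$J{\left(U,I \right)} = I + 76 U$
$V{\left(o \right)} = \frac{1760}{3} + o^{2} - 27 o$ ($V{\left(o \right)} = \left(o^{2} - 27 o\right) + \frac{1760}{3} = \frac{1760}{3} + o^{2} - 27 o$)
$\left(V{\left(22 \right)} + 43824\right) \left(\left(-1\right) 4600 + J{\left(-213,z{\left(5 \right)} \right)}\right) = \left(\left(\frac{1760}{3} + 22^{2} - 594\right) + 43824\right) \left(\left(-1\right) 4600 + \left(2 + 76 \left(-213\right)\right)\right) = \left(\left(\frac{1760}{3} + 484 - 594\right) + 43824\right) \left(-4600 + \left(2 - 16188\right)\right) = \left(\frac{1430}{3} + 43824\right) \left(-4600 - 16186\right) = \frac{132902}{3} \left(-20786\right) = - \frac{2762500972}{3}$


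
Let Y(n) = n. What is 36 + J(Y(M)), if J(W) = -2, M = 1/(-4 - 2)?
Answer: 34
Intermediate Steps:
M = -⅙ (M = 1/(-6) = -⅙ ≈ -0.16667)
36 + J(Y(M)) = 36 - 2 = 34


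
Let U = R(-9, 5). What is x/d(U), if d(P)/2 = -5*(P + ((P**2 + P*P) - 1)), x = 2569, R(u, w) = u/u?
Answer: -2569/20 ≈ -128.45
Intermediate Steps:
R(u, w) = 1
U = 1
d(P) = 10 - 20*P**2 - 10*P (d(P) = 2*(-5*(P + ((P**2 + P*P) - 1))) = 2*(-5*(P + ((P**2 + P**2) - 1))) = 2*(-5*(P + (2*P**2 - 1))) = 2*(-5*(P + (-1 + 2*P**2))) = 2*(-5*(-1 + P + 2*P**2)) = 2*(5 - 10*P**2 - 5*P) = 10 - 20*P**2 - 10*P)
x/d(U) = 2569/(10 - 20*1**2 - 10*1) = 2569/(10 - 20*1 - 10) = 2569/(10 - 20 - 10) = 2569/(-20) = 2569*(-1/20) = -2569/20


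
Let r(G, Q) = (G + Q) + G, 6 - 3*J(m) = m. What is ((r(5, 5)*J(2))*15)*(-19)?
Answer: -5700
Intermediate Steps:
J(m) = 2 - m/3
r(G, Q) = Q + 2*G
((r(5, 5)*J(2))*15)*(-19) = (((5 + 2*5)*(2 - ⅓*2))*15)*(-19) = (((5 + 10)*(2 - ⅔))*15)*(-19) = ((15*(4/3))*15)*(-19) = (20*15)*(-19) = 300*(-19) = -5700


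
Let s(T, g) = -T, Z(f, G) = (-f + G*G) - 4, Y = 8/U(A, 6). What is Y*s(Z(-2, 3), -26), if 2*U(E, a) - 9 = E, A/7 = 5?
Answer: -28/11 ≈ -2.5455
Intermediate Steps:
A = 35 (A = 7*5 = 35)
U(E, a) = 9/2 + E/2
Y = 4/11 (Y = 8/(9/2 + (½)*35) = 8/(9/2 + 35/2) = 8/22 = 8*(1/22) = 4/11 ≈ 0.36364)
Z(f, G) = -4 + G² - f (Z(f, G) = (-f + G²) - 4 = (G² - f) - 4 = -4 + G² - f)
Y*s(Z(-2, 3), -26) = 4*(-(-4 + 3² - 1*(-2)))/11 = 4*(-(-4 + 9 + 2))/11 = 4*(-1*7)/11 = (4/11)*(-7) = -28/11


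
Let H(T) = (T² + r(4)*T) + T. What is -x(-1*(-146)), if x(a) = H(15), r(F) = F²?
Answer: -480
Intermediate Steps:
H(T) = T² + 17*T (H(T) = (T² + 4²*T) + T = (T² + 16*T) + T = T² + 17*T)
x(a) = 480 (x(a) = 15*(17 + 15) = 15*32 = 480)
-x(-1*(-146)) = -1*480 = -480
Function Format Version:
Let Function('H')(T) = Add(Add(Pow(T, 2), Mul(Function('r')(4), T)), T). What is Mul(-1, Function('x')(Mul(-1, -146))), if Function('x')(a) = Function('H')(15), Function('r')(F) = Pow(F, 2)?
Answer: -480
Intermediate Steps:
Function('H')(T) = Add(Pow(T, 2), Mul(17, T)) (Function('H')(T) = Add(Add(Pow(T, 2), Mul(Pow(4, 2), T)), T) = Add(Add(Pow(T, 2), Mul(16, T)), T) = Add(Pow(T, 2), Mul(17, T)))
Function('x')(a) = 480 (Function('x')(a) = Mul(15, Add(17, 15)) = Mul(15, 32) = 480)
Mul(-1, Function('x')(Mul(-1, -146))) = Mul(-1, 480) = -480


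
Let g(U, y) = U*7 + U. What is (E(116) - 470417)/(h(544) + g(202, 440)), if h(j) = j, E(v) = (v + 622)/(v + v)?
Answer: -54568003/250560 ≈ -217.78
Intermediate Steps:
g(U, y) = 8*U (g(U, y) = 7*U + U = 8*U)
E(v) = (622 + v)/(2*v) (E(v) = (622 + v)/((2*v)) = (622 + v)*(1/(2*v)) = (622 + v)/(2*v))
(E(116) - 470417)/(h(544) + g(202, 440)) = ((½)*(622 + 116)/116 - 470417)/(544 + 8*202) = ((½)*(1/116)*738 - 470417)/(544 + 1616) = (369/116 - 470417)/2160 = -54568003/116*1/2160 = -54568003/250560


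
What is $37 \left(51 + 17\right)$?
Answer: $2516$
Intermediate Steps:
$37 \left(51 + 17\right) = 37 \cdot 68 = 2516$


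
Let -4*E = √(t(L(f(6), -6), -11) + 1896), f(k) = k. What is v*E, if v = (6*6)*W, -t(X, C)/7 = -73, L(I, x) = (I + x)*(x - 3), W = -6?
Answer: 54*√2407 ≈ 2649.3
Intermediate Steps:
L(I, x) = (-3 + x)*(I + x) (L(I, x) = (I + x)*(-3 + x) = (-3 + x)*(I + x))
t(X, C) = 511 (t(X, C) = -7*(-73) = 511)
v = -216 (v = (6*6)*(-6) = 36*(-6) = -216)
E = -√2407/4 (E = -√(511 + 1896)/4 = -√2407/4 ≈ -12.265)
v*E = -(-54)*√2407 = 54*√2407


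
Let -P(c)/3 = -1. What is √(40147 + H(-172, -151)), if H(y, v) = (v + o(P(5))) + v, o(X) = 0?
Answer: √39845 ≈ 199.61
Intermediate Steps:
P(c) = 3 (P(c) = -3*(-1) = 3)
H(y, v) = 2*v (H(y, v) = (v + 0) + v = v + v = 2*v)
√(40147 + H(-172, -151)) = √(40147 + 2*(-151)) = √(40147 - 302) = √39845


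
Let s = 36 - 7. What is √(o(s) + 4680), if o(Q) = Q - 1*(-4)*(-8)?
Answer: √4677 ≈ 68.389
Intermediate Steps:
s = 29
o(Q) = -32 + Q (o(Q) = Q + 4*(-8) = Q - 32 = -32 + Q)
√(o(s) + 4680) = √((-32 + 29) + 4680) = √(-3 + 4680) = √4677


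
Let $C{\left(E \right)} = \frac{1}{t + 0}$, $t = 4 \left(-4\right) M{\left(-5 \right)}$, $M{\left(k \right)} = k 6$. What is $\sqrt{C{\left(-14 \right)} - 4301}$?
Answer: $\frac{i \sqrt{61934370}}{120} \approx 65.582 i$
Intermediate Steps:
$M{\left(k \right)} = 6 k$
$t = 480$ ($t = 4 \left(-4\right) 6 \left(-5\right) = \left(-16\right) \left(-30\right) = 480$)
$C{\left(E \right)} = \frac{1}{480}$ ($C{\left(E \right)} = \frac{1}{480 + 0} = \frac{1}{480}$)
$\sqrt{C{\left(-14 \right)} - 4301} = \sqrt{\frac{1}{480} - 4301} = \sqrt{- \frac{2064479}{480}} = \frac{i \sqrt{61934370}}{120}$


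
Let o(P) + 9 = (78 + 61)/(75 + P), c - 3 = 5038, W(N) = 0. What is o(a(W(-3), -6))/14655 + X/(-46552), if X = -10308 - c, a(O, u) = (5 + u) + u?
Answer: 3818468341/11597732520 ≈ 0.32924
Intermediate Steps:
a(O, u) = 5 + 2*u
c = 5041 (c = 3 + 5038 = 5041)
X = -15349 (X = -10308 - 1*5041 = -10308 - 5041 = -15349)
o(P) = -9 + 139/(75 + P) (o(P) = -9 + (78 + 61)/(75 + P) = -9 + 139/(75 + P))
o(a(W(-3), -6))/14655 + X/(-46552) = ((-536 - 9*(5 + 2*(-6)))/(75 + (5 + 2*(-6))))/14655 - 15349/(-46552) = ((-536 - 9*(5 - 12))/(75 + (5 - 12)))*(1/14655) - 15349*(-1/46552) = ((-536 - 9*(-7))/(75 - 7))*(1/14655) + 15349/46552 = ((-536 + 63)/68)*(1/14655) + 15349/46552 = ((1/68)*(-473))*(1/14655) + 15349/46552 = -473/68*1/14655 + 15349/46552 = -473/996540 + 15349/46552 = 3818468341/11597732520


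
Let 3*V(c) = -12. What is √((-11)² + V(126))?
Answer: 3*√13 ≈ 10.817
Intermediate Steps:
V(c) = -4 (V(c) = (⅓)*(-12) = -4)
√((-11)² + V(126)) = √((-11)² - 4) = √(121 - 4) = √117 = 3*√13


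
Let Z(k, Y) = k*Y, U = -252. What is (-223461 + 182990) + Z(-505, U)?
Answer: 86789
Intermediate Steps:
Z(k, Y) = Y*k
(-223461 + 182990) + Z(-505, U) = (-223461 + 182990) - 252*(-505) = -40471 + 127260 = 86789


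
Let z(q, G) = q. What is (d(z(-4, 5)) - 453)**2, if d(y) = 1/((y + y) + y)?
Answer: 29560969/144 ≈ 2.0528e+5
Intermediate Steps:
d(y) = 1/(3*y) (d(y) = 1/(2*y + y) = 1/(3*y))
(d(z(-4, 5)) - 453)**2 = ((1/3)/(-4) - 453)**2 = ((1/3)*(-1/4) - 453)**2 = (-1/12 - 453)**2 = (-5437/12)**2 = 29560969/144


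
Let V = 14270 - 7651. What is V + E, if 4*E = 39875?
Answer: 66351/4 ≈ 16588.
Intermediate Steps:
V = 6619
E = 39875/4 (E = (¼)*39875 = 39875/4 ≈ 9968.8)
V + E = 6619 + 39875/4 = 66351/4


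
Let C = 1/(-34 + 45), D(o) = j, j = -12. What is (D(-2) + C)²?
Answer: 17161/121 ≈ 141.83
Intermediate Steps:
D(o) = -12
C = 1/11 ≈ 0.090909
(D(-2) + C)² = (-12 + 1/11)² = (-131/11)² = 17161/121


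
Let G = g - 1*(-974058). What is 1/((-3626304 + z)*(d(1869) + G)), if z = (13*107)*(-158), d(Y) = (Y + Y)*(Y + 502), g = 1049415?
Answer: -1/41869490940222 ≈ -2.3884e-14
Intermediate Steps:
d(Y) = 2*Y*(502 + Y) (d(Y) = (2*Y)*(502 + Y) = 2*Y*(502 + Y))
G = 2023473 (G = 1049415 - 1*(-974058) = 1049415 + 974058 = 2023473)
z = -219778 (z = 1391*(-158) = -219778)
1/((-3626304 + z)*(d(1869) + G)) = 1/((-3626304 - 219778)*(2*1869*(502 + 1869) + 2023473)) = 1/(-3846082*(2*1869*2371 + 2023473)) = 1/(-3846082*(8862798 + 2023473)) = 1/(-3846082*10886271) = 1/(-41869490940222) = -1/41869490940222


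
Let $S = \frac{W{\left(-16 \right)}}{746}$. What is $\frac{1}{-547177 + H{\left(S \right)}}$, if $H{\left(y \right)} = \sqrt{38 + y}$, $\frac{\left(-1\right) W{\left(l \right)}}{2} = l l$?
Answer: $- \frac{204097021}{111677195645799} - \frac{\sqrt{5191414}}{111677195645799} \approx -1.8276 \cdot 10^{-6}$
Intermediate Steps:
$W{\left(l \right)} = - 2 l^{2}$ ($W{\left(l \right)} = - 2 l l = - 2 l^{2}$)
$S = - \frac{256}{373}$ ($S = \frac{\left(-2\right) \left(-16\right)^{2}}{746} = \left(-2\right) 256 \cdot \frac{1}{746} = \left(-512\right) \frac{1}{746} = - \frac{256}{373} \approx -0.68633$)
$\frac{1}{-547177 + H{\left(S \right)}} = \frac{1}{-547177 + \sqrt{38 - \frac{256}{373}}} = \frac{1}{-547177 + \sqrt{\frac{13918}{373}}} = \frac{1}{-547177 + \frac{\sqrt{5191414}}{373}}$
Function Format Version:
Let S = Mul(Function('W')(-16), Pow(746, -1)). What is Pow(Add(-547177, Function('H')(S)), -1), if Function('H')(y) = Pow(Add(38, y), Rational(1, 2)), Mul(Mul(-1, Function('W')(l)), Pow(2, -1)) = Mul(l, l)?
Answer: Add(Rational(-204097021, 111677195645799), Mul(Rational(-1, 111677195645799), Pow(5191414, Rational(1, 2)))) ≈ -1.8276e-6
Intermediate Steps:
Function('W')(l) = Mul(-2, Pow(l, 2)) (Function('W')(l) = Mul(-2, Mul(l, l)) = Mul(-2, Pow(l, 2)))
S = Rational(-256, 373) (S = Mul(Mul(-2, Pow(-16, 2)), Pow(746, -1)) = Mul(Mul(-2, 256), Rational(1, 746)) = Mul(-512, Rational(1, 746)) = Rational(-256, 373) ≈ -0.68633)
Pow(Add(-547177, Function('H')(S)), -1) = Pow(Add(-547177, Pow(Add(38, Rational(-256, 373)), Rational(1, 2))), -1) = Pow(Add(-547177, Pow(Rational(13918, 373), Rational(1, 2))), -1) = Pow(Add(-547177, Mul(Rational(1, 373), Pow(5191414, Rational(1, 2)))), -1)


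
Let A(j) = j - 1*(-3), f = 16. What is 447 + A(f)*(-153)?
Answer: -2460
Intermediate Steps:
A(j) = 3 + j (A(j) = j + 3 = 3 + j)
447 + A(f)*(-153) = 447 + (3 + 16)*(-153) = 447 + 19*(-153) = 447 - 2907 = -2460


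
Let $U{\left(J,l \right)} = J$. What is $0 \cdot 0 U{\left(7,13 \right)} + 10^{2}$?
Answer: $100$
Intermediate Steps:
$0 \cdot 0 U{\left(7,13 \right)} + 10^{2} = 0 \cdot 0 \cdot 7 + 10^{2} = 0 \cdot 7 + 100 = 0 + 100 = 100$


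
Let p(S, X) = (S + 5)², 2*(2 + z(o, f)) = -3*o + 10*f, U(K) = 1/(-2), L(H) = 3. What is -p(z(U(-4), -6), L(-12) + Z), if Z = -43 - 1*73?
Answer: -11025/16 ≈ -689.06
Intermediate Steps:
Z = -116 (Z = -43 - 73 = -116)
U(K) = -½
z(o, f) = -2 + 5*f - 3*o/2 (z(o, f) = -2 + (-3*o + 10*f)/2 = -2 + (5*f - 3*o/2) = -2 + 5*f - 3*o/2)
p(S, X) = (5 + S)²
-p(z(U(-4), -6), L(-12) + Z) = -(5 + (-2 + 5*(-6) - 3/2*(-½)))² = -(5 + (-2 - 30 + ¾))² = -(5 - 125/4)² = -(-105/4)² = -1*11025/16 = -11025/16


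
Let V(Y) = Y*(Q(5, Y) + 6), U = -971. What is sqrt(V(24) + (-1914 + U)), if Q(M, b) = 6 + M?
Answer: I*sqrt(2477) ≈ 49.769*I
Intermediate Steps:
V(Y) = 17*Y (V(Y) = Y*((6 + 5) + 6) = Y*(11 + 6) = Y*17 = 17*Y)
sqrt(V(24) + (-1914 + U)) = sqrt(17*24 + (-1914 - 971)) = sqrt(408 - 2885) = sqrt(-2477) = I*sqrt(2477)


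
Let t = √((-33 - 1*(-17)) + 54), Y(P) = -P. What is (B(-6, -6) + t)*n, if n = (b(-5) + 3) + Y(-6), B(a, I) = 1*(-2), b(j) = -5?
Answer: -8 + 4*√38 ≈ 16.658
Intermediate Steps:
B(a, I) = -2
t = √38 (t = √((-33 + 17) + 54) = √(-16 + 54) = √38 ≈ 6.1644)
n = 4 (n = (-5 + 3) - 1*(-6) = -2 + 6 = 4)
(B(-6, -6) + t)*n = (-2 + √38)*4 = -8 + 4*√38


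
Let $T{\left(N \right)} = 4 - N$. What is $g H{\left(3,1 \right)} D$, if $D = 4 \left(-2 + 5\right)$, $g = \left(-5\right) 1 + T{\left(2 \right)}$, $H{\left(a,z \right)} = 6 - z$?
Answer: $-180$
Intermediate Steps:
$g = -3$ ($g = \left(-5\right) 1 + \left(4 - 2\right) = -5 + \left(4 - 2\right) = -5 + 2 = -3$)
$D = 12$ ($D = 4 \cdot 3 = 12$)
$g H{\left(3,1 \right)} D = - 3 \left(6 - 1\right) 12 = \left(-3\right) 5 \cdot 12 = \left(-15\right) 12 = -180$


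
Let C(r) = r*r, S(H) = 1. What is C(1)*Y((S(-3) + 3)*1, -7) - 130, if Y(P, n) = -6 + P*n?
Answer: -164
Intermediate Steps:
C(r) = r²
C(1)*Y((S(-3) + 3)*1, -7) - 130 = 1²*(-6 + ((1 + 3)*1)*(-7)) - 130 = 1*(-6 + (4*1)*(-7)) - 130 = 1*(-6 + 4*(-7)) - 130 = 1*(-6 - 28) - 130 = 1*(-34) - 130 = -34 - 130 = -164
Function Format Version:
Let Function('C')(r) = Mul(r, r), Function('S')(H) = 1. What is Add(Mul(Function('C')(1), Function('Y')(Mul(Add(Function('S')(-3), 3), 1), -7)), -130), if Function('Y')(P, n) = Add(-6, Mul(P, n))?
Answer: -164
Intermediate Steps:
Function('C')(r) = Pow(r, 2)
Add(Mul(Function('C')(1), Function('Y')(Mul(Add(Function('S')(-3), 3), 1), -7)), -130) = Add(Mul(Pow(1, 2), Add(-6, Mul(Mul(Add(1, 3), 1), -7))), -130) = Add(Mul(1, Add(-6, Mul(Mul(4, 1), -7))), -130) = Add(Mul(1, Add(-6, Mul(4, -7))), -130) = Add(Mul(1, Add(-6, -28)), -130) = Add(Mul(1, -34), -130) = Add(-34, -130) = -164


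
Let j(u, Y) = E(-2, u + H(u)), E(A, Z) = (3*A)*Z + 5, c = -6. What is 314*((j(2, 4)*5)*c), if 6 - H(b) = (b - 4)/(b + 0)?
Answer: 461580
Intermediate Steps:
H(b) = 6 - (-4 + b)/b (H(b) = 6 - (b - 4)/(b + 0) = 6 - (-4 + b)/b)
E(A, Z) = 5 + 3*A*Z (E(A, Z) = 3*A*Z + 5 = 5 + 3*A*Z)
j(u, Y) = -25 - 24/u - 6*u (j(u, Y) = 5 + 3*(-2)*(u + (5 + 4/u)) = 5 + 3*(-2)*(5 + u + 4/u) = 5 + (-30 - 24/u - 6*u) = -25 - 24/u - 6*u)
314*((j(2, 4)*5)*c) = 314*(((-25 - 24/2 - 6*2)*5)*(-6)) = 314*(((-25 - 24*½ - 12)*5)*(-6)) = 314*(((-25 - 12 - 12)*5)*(-6)) = 314*(-49*5*(-6)) = 314*(-245*(-6)) = 314*1470 = 461580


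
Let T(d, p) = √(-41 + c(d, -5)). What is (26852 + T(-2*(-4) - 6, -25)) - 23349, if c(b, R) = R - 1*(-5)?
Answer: 3503 + I*√41 ≈ 3503.0 + 6.4031*I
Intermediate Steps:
c(b, R) = 5 + R (c(b, R) = R + 5 = 5 + R)
T(d, p) = I*√41 (T(d, p) = √(-41 + (5 - 5)) = √(-41 + 0) = √(-41) = I*√41)
(26852 + T(-2*(-4) - 6, -25)) - 23349 = (26852 + I*√41) - 23349 = 3503 + I*√41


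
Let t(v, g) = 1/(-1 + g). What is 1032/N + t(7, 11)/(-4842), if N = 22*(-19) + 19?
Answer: -16656613/6439860 ≈ -2.5865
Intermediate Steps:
N = -399 (N = -418 + 19 = -399)
1032/N + t(7, 11)/(-4842) = 1032/(-399) + 1/((-1 + 11)*(-4842)) = 1032*(-1/399) - 1/4842/10 = -344/133 + (⅒)*(-1/4842) = -344/133 - 1/48420 = -16656613/6439860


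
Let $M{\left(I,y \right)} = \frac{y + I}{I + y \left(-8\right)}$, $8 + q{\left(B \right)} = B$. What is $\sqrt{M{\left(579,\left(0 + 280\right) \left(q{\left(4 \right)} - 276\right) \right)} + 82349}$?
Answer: $\frac{15 \sqrt{399559557742}}{33041} \approx 286.96$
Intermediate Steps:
$q{\left(B \right)} = -8 + B$
$M{\left(I,y \right)} = \frac{I + y}{I - 8 y}$
$\sqrt{M{\left(579,\left(0 + 280\right) \left(q{\left(4 \right)} - 276\right) \right)} + 82349} = \sqrt{\frac{579 + \left(0 + 280\right) \left(\left(-8 + 4\right) - 276\right)}{579 - 8 \left(0 + 280\right) \left(\left(-8 + 4\right) - 276\right)} + 82349} = \sqrt{\frac{579 + 280 \left(-4 - 276\right)}{579 - 8 \cdot 280 \left(-4 - 276\right)} + 82349} = \sqrt{\frac{579 + 280 \left(-280\right)}{579 - 8 \cdot 280 \left(-280\right)} + 82349} = \sqrt{\frac{579 - 78400}{579 - -627200} + 82349} = \sqrt{\frac{1}{579 + 627200} \left(-77821\right) + 82349} = \sqrt{\frac{1}{627779} \left(-77821\right) + 82349} = \sqrt{- \frac{77821}{627779} + 82349} = \sqrt{\frac{51696895050}{627779}} = \frac{15 \sqrt{399559557742}}{33041}$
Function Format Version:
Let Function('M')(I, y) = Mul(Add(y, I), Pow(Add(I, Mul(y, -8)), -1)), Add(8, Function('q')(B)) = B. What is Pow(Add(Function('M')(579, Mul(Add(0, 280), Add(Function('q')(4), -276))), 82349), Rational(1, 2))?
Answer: Mul(Rational(15, 33041), Pow(399559557742, Rational(1, 2))) ≈ 286.96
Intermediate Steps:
Function('q')(B) = Add(-8, B)
Function('M')(I, y) = Mul(Pow(Add(I, Mul(-8, y)), -1), Add(I, y)) (Function('M')(I, y) = Mul(Add(I, y), Pow(Add(I, Mul(-8, y)), -1)) = Mul(Pow(Add(I, Mul(-8, y)), -1), Add(I, y)))
Pow(Add(Function('M')(579, Mul(Add(0, 280), Add(Function('q')(4), -276))), 82349), Rational(1, 2)) = Pow(Add(Mul(Pow(Add(579, Mul(-8, Mul(Add(0, 280), Add(Add(-8, 4), -276)))), -1), Add(579, Mul(Add(0, 280), Add(Add(-8, 4), -276)))), 82349), Rational(1, 2)) = Pow(Add(Mul(Pow(Add(579, Mul(-8, Mul(280, Add(-4, -276)))), -1), Add(579, Mul(280, Add(-4, -276)))), 82349), Rational(1, 2)) = Pow(Add(Mul(Pow(Add(579, Mul(-8, Mul(280, -280))), -1), Add(579, Mul(280, -280))), 82349), Rational(1, 2)) = Pow(Add(Mul(Pow(Add(579, Mul(-8, -78400)), -1), Add(579, -78400)), 82349), Rational(1, 2)) = Pow(Add(Mul(Pow(Add(579, 627200), -1), -77821), 82349), Rational(1, 2)) = Pow(Add(Mul(Pow(627779, -1), -77821), 82349), Rational(1, 2)) = Pow(Add(Mul(Rational(1, 627779), -77821), 82349), Rational(1, 2)) = Pow(Add(Rational(-77821, 627779), 82349), Rational(1, 2)) = Pow(Rational(51696895050, 627779), Rational(1, 2)) = Mul(Rational(15, 33041), Pow(399559557742, Rational(1, 2)))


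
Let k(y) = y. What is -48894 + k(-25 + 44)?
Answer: -48875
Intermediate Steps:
-48894 + k(-25 + 44) = -48894 + (-25 + 44) = -48894 + 19 = -48875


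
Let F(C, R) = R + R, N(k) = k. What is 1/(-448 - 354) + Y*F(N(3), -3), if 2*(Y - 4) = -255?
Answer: 594281/802 ≈ 741.00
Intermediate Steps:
Y = -247/2 (Y = 4 + (1/2)*(-255) = 4 - 255/2 = -247/2 ≈ -123.50)
F(C, R) = 2*R
1/(-448 - 354) + Y*F(N(3), -3) = 1/(-448 - 354) - 247*(-3) = 1/(-802) - 247/2*(-6) = -1/802 + 741 = 594281/802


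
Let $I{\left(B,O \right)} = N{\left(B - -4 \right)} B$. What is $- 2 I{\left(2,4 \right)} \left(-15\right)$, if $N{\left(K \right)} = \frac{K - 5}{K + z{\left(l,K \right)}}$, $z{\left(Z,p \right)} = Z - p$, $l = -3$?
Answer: $-20$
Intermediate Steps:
$N{\left(K \right)} = \frac{5}{3} - \frac{K}{3}$ ($N{\left(K \right)} = \frac{K - 5}{K - \left(3 + K\right)} = \frac{-5 + K}{-3} = \left(-5 + K\right) \left(- \frac{1}{3}\right) = \frac{5}{3} - \frac{K}{3}$)
$I{\left(B,O \right)} = B \left(\frac{1}{3} - \frac{B}{3}\right)$ ($I{\left(B,O \right)} = \left(\frac{5}{3} - \frac{B - -4}{3}\right) B = \left(\frac{5}{3} - \frac{B + 4}{3}\right) B = \left(\frac{5}{3} - \frac{4 + B}{3}\right) B = \left(\frac{5}{3} - \left(\frac{4}{3} + \frac{B}{3}\right)\right) B = \left(\frac{1}{3} - \frac{B}{3}\right) B = B \left(\frac{1}{3} - \frac{B}{3}\right)$)
$- 2 I{\left(2,4 \right)} \left(-15\right) = - 2 \cdot \frac{1}{3} \cdot 2 \left(1 - 2\right) \left(-15\right) = - 2 \cdot \frac{1}{3} \cdot 2 \left(-1\right) \left(-15\right) = \left(-2\right) \left(- \frac{2}{3}\right) \left(-15\right) = \frac{4}{3} \left(-15\right) = -20$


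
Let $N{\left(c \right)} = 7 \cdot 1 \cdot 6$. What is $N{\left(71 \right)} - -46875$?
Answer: $46917$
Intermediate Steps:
$N{\left(c \right)} = 42$ ($N{\left(c \right)} = 7 \cdot 6 = 42$)
$N{\left(71 \right)} - -46875 = 42 - -46875 = 42 + 46875 = 46917$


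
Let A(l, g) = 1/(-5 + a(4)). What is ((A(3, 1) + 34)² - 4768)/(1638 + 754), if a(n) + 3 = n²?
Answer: -230623/153088 ≈ -1.5065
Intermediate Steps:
a(n) = -3 + n²
A(l, g) = ⅛ (A(l, g) = 1/(-5 + (-3 + 4²)) = 1/(-5 + (-3 + 16)) = 1/(-5 + 13) = 1/8 = ⅛)
((A(3, 1) + 34)² - 4768)/(1638 + 754) = ((⅛ + 34)² - 4768)/(1638 + 754) = ((273/8)² - 4768)/2392 = (74529/64 - 4768)*(1/2392) = -230623/64*1/2392 = -230623/153088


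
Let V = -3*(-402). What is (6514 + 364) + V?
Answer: 8084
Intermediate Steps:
V = 1206
(6514 + 364) + V = (6514 + 364) + 1206 = 6878 + 1206 = 8084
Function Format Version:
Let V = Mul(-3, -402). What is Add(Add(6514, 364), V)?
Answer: 8084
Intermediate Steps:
V = 1206
Add(Add(6514, 364), V) = Add(Add(6514, 364), 1206) = Add(6878, 1206) = 8084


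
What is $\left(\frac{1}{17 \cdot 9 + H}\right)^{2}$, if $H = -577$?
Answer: $\frac{1}{179776} \approx 5.5625 \cdot 10^{-6}$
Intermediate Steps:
$\left(\frac{1}{17 \cdot 9 + H}\right)^{2} = \left(\frac{1}{17 \cdot 9 - 577}\right)^{2} = \left(\frac{1}{153 - 577}\right)^{2} = \left(\frac{1}{-424}\right)^{2} = \left(- \frac{1}{424}\right)^{2} = \frac{1}{179776}$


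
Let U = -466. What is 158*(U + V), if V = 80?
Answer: -60988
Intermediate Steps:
158*(U + V) = 158*(-466 + 80) = 158*(-386) = -60988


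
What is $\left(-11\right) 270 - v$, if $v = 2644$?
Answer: $-5614$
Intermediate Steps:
$\left(-11\right) 270 - v = \left(-11\right) 270 - 2644 = -2970 - 2644 = -5614$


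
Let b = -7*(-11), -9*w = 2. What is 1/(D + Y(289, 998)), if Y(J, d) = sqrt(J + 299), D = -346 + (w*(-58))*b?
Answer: 26181/16900748 - 567*sqrt(3)/16900748 ≈ 0.0014910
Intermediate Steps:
w = -2/9 (w = -1/9*2 = -2/9 ≈ -0.22222)
b = 77
D = 5818/9 (D = -346 - 2/9*(-58)*77 = -346 + (116/9)*77 = -346 + 8932/9 = 5818/9 ≈ 646.44)
Y(J, d) = sqrt(299 + J)
1/(D + Y(289, 998)) = 1/(5818/9 + sqrt(299 + 289)) = 1/(5818/9 + sqrt(588)) = 1/(5818/9 + 14*sqrt(3))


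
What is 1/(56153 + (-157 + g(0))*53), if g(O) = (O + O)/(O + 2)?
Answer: 1/47832 ≈ 2.0907e-5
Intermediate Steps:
g(O) = 2*O/(2 + O) (g(O) = (2*O)/(2 + O) = 2*O/(2 + O))
1/(56153 + (-157 + g(0))*53) = 1/(56153 + (-157 + 2*0/(2 + 0))*53) = 1/(56153 + (-157 + 2*0/2)*53) = 1/(56153 + (-157 + 2*0*(½))*53) = 1/(56153 + (-157 + 0)*53) = 1/(56153 - 157*53) = 1/(56153 - 8321) = 1/47832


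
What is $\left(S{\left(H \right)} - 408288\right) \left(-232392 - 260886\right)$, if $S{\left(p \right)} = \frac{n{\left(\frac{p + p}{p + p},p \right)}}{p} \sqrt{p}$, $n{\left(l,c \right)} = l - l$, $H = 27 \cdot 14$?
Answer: $201399488064$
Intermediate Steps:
$H = 378$
$n{\left(l,c \right)} = 0$
$S{\left(p \right)} = 0$ ($S{\left(p \right)} = \frac{0}{p} \sqrt{p} = 0 \sqrt{p} = 0$)
$\left(S{\left(H \right)} - 408288\right) \left(-232392 - 260886\right) = \left(0 - 408288\right) \left(-232392 - 260886\right) = \left(-408288\right) \left(-493278\right) = 201399488064$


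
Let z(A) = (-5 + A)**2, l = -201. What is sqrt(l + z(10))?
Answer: 4*I*sqrt(11) ≈ 13.266*I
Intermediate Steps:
sqrt(l + z(10)) = sqrt(-201 + (-5 + 10)**2) = sqrt(-201 + 5**2) = sqrt(-201 + 25) = sqrt(-176) = 4*I*sqrt(11)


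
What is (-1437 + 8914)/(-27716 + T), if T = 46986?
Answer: 7477/19270 ≈ 0.38801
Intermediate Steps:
(-1437 + 8914)/(-27716 + T) = (-1437 + 8914)/(-27716 + 46986) = 7477/19270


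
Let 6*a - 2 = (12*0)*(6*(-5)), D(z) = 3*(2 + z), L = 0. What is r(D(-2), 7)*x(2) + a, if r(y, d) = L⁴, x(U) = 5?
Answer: ⅓ ≈ 0.33333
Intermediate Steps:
D(z) = 6 + 3*z
r(y, d) = 0 (r(y, d) = 0⁴ = 0)
a = ⅓ (a = ⅓ + ((12*0)*(6*(-5)))/6 = ⅓ + (0*(-30))/6 = ⅓ + (⅙)*0 = ⅓ + 0 = ⅓ ≈ 0.33333)
r(D(-2), 7)*x(2) + a = 0*5 + ⅓ = 0 + ⅓ = ⅓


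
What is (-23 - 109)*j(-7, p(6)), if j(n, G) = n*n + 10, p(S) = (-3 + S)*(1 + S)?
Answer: -7788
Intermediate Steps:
p(S) = (1 + S)*(-3 + S)
j(n, G) = 10 + n² (j(n, G) = n² + 10 = 10 + n²)
(-23 - 109)*j(-7, p(6)) = (-23 - 109)*(10 + (-7)²) = -132*(10 + 49) = -132*59 = -7788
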